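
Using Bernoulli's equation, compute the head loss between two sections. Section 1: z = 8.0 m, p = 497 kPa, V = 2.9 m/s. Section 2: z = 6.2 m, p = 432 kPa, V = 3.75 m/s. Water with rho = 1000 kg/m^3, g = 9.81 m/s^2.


Total head at each section: H = z + p/(rho*g) + V^2/(2g).
H1 = 8.0 + 497*1000/(1000*9.81) + 2.9^2/(2*9.81)
   = 8.0 + 50.663 + 0.4286
   = 59.091 m.
H2 = 6.2 + 432*1000/(1000*9.81) + 3.75^2/(2*9.81)
   = 6.2 + 44.037 + 0.7167
   = 50.953 m.
h_L = H1 - H2 = 59.091 - 50.953 = 8.138 m.

8.138


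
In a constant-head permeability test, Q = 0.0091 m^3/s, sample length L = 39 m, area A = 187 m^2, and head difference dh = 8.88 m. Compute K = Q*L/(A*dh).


From K = Q*L / (A*dh):
Numerator: Q*L = 0.0091 * 39 = 0.3549.
Denominator: A*dh = 187 * 8.88 = 1660.56.
K = 0.3549 / 1660.56 = 0.000214 m/s.

0.000214


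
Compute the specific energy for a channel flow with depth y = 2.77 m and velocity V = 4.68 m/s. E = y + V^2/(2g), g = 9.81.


Specific energy E = y + V^2/(2g).
Velocity head = V^2/(2g) = 4.68^2 / (2*9.81) = 21.9024 / 19.62 = 1.1163 m.
E = 2.77 + 1.1163 = 3.8863 m.

3.8863


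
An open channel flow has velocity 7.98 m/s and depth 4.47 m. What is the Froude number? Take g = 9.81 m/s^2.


The Froude number is defined as Fr = V / sqrt(g*y).
g*y = 9.81 * 4.47 = 43.8507.
sqrt(g*y) = sqrt(43.8507) = 6.622.
Fr = 7.98 / 6.622 = 1.2051.

1.2051


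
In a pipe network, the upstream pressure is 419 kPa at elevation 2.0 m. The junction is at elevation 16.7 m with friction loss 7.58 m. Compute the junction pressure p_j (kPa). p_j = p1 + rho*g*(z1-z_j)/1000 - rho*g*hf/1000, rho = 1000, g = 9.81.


Junction pressure: p_j = p1 + rho*g*(z1 - z_j)/1000 - rho*g*hf/1000.
Elevation term = 1000*9.81*(2.0 - 16.7)/1000 = -144.207 kPa.
Friction term = 1000*9.81*7.58/1000 = 74.36 kPa.
p_j = 419 + -144.207 - 74.36 = 200.43 kPa.

200.43


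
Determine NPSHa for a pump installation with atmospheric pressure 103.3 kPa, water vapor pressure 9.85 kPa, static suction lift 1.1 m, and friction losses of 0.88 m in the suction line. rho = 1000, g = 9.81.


NPSHa = p_atm/(rho*g) - z_s - hf_s - p_vap/(rho*g).
p_atm/(rho*g) = 103.3*1000 / (1000*9.81) = 10.53 m.
p_vap/(rho*g) = 9.85*1000 / (1000*9.81) = 1.004 m.
NPSHa = 10.53 - 1.1 - 0.88 - 1.004
      = 7.55 m.

7.55


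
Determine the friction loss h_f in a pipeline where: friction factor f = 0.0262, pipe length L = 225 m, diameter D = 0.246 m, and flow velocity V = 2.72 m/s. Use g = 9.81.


Darcy-Weisbach equation: h_f = f * (L/D) * V^2/(2g).
f * L/D = 0.0262 * 225/0.246 = 23.9634.
V^2/(2g) = 2.72^2 / (2*9.81) = 7.3984 / 19.62 = 0.3771 m.
h_f = 23.9634 * 0.3771 = 9.036 m.

9.036


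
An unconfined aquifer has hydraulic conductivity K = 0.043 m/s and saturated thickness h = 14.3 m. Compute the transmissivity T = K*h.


Transmissivity is defined as T = K * h.
T = 0.043 * 14.3
  = 0.6149 m^2/s.

0.6149


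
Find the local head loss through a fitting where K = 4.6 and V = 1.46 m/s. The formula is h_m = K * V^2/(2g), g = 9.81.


Minor loss formula: h_m = K * V^2/(2g).
V^2 = 1.46^2 = 2.1316.
V^2/(2g) = 2.1316 / 19.62 = 0.1086 m.
h_m = 4.6 * 0.1086 = 0.4998 m.

0.4998


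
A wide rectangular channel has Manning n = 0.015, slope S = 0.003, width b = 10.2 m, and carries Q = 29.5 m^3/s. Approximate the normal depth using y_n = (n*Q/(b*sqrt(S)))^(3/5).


We use the wide-channel approximation y_n = (n*Q/(b*sqrt(S)))^(3/5).
sqrt(S) = sqrt(0.003) = 0.054772.
Numerator: n*Q = 0.015 * 29.5 = 0.4425.
Denominator: b*sqrt(S) = 10.2 * 0.054772 = 0.558674.
arg = 0.792.
y_n = 0.792^(3/5) = 0.8695 m.

0.8695


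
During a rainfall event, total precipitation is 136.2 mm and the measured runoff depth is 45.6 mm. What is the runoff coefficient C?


The runoff coefficient C = runoff depth / rainfall depth.
C = 45.6 / 136.2
  = 0.3348.

0.3348


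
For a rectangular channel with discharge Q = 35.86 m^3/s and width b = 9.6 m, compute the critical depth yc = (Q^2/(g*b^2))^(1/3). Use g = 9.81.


Using yc = (Q^2 / (g * b^2))^(1/3):
Q^2 = 35.86^2 = 1285.94.
g * b^2 = 9.81 * 9.6^2 = 9.81 * 92.16 = 904.09.
Q^2 / (g*b^2) = 1285.94 / 904.09 = 1.4224.
yc = 1.4224^(1/3) = 1.1246 m.

1.1246


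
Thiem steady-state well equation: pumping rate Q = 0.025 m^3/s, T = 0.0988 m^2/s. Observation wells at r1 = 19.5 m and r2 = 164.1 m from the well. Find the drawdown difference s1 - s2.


Thiem equation: s1 - s2 = Q/(2*pi*T) * ln(r2/r1).
ln(r2/r1) = ln(164.1/19.5) = 2.1301.
Q/(2*pi*T) = 0.025 / (2*pi*0.0988) = 0.025 / 0.6208 = 0.0403.
s1 - s2 = 0.0403 * 2.1301 = 0.0858 m.

0.0858


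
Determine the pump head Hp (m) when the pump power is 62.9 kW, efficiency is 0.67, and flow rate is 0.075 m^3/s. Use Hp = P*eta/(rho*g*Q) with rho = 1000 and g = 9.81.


Pump head formula: Hp = P * eta / (rho * g * Q).
Numerator: P * eta = 62.9 * 1000 * 0.67 = 42143.0 W.
Denominator: rho * g * Q = 1000 * 9.81 * 0.075 = 735.75.
Hp = 42143.0 / 735.75 = 57.28 m.

57.28


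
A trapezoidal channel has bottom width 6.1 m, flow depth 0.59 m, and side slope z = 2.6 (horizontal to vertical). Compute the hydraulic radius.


For a trapezoidal section with side slope z:
A = (b + z*y)*y = (6.1 + 2.6*0.59)*0.59 = 4.504 m^2.
P = b + 2*y*sqrt(1 + z^2) = 6.1 + 2*0.59*sqrt(1 + 2.6^2) = 9.387 m.
R = A/P = 4.504 / 9.387 = 0.4798 m.

0.4798


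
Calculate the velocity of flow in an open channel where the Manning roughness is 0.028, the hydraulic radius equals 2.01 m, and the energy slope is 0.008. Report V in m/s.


Manning's equation gives V = (1/n) * R^(2/3) * S^(1/2).
First, compute R^(2/3) = 2.01^(2/3) = 1.5927.
Next, S^(1/2) = 0.008^(1/2) = 0.089443.
Then 1/n = 1/0.028 = 35.71.
V = 35.71 * 1.5927 * 0.089443 = 5.0877 m/s.

5.0877


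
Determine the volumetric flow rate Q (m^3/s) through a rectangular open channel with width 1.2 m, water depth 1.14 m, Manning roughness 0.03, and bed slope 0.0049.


For a rectangular channel, the cross-sectional area A = b * y = 1.2 * 1.14 = 1.37 m^2.
The wetted perimeter P = b + 2y = 1.2 + 2*1.14 = 3.48 m.
Hydraulic radius R = A/P = 1.37/3.48 = 0.3931 m.
Velocity V = (1/n)*R^(2/3)*S^(1/2) = (1/0.03)*0.3931^(2/3)*0.0049^(1/2) = 1.2521 m/s.
Discharge Q = A * V = 1.37 * 1.2521 = 1.713 m^3/s.

1.713


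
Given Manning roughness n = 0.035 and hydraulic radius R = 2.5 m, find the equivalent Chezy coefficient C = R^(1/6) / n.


The Chezy coefficient relates to Manning's n through C = R^(1/6) / n.
R^(1/6) = 2.5^(1/6) = 1.164993.
C = 1.164993 / 0.035 = 33.29 m^(1/2)/s.

33.29


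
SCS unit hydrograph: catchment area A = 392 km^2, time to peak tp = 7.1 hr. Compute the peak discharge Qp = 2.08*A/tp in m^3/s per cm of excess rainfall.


SCS formula: Qp = 2.08 * A / tp.
Qp = 2.08 * 392 / 7.1
   = 815.36 / 7.1
   = 114.84 m^3/s per cm.

114.84


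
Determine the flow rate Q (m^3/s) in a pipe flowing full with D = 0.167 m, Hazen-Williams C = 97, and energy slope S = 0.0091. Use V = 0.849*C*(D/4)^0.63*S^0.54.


For a full circular pipe, R = D/4 = 0.167/4 = 0.0418 m.
V = 0.849 * 97 * 0.0418^0.63 * 0.0091^0.54
  = 0.849 * 97 * 0.135211 * 0.079046
  = 0.8802 m/s.
Pipe area A = pi*D^2/4 = pi*0.167^2/4 = 0.0219 m^2.
Q = A * V = 0.0219 * 0.8802 = 0.0193 m^3/s.

0.0193


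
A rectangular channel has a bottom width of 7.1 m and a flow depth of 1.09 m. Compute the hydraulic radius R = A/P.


For a rectangular section:
Flow area A = b * y = 7.1 * 1.09 = 7.74 m^2.
Wetted perimeter P = b + 2y = 7.1 + 2*1.09 = 9.28 m.
Hydraulic radius R = A/P = 7.74 / 9.28 = 0.8339 m.

0.8339


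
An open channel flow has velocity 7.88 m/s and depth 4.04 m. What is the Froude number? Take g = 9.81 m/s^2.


The Froude number is defined as Fr = V / sqrt(g*y).
g*y = 9.81 * 4.04 = 39.6324.
sqrt(g*y) = sqrt(39.6324) = 6.2954.
Fr = 7.88 / 6.2954 = 1.2517.

1.2517


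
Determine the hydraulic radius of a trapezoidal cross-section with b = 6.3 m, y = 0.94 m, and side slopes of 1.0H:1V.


For a trapezoidal section with side slope z:
A = (b + z*y)*y = (6.3 + 1.0*0.94)*0.94 = 6.806 m^2.
P = b + 2*y*sqrt(1 + z^2) = 6.3 + 2*0.94*sqrt(1 + 1.0^2) = 8.959 m.
R = A/P = 6.806 / 8.959 = 0.7597 m.

0.7597


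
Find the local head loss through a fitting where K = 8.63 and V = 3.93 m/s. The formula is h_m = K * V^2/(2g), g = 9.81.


Minor loss formula: h_m = K * V^2/(2g).
V^2 = 3.93^2 = 15.4449.
V^2/(2g) = 15.4449 / 19.62 = 0.7872 m.
h_m = 8.63 * 0.7872 = 6.7936 m.

6.7936


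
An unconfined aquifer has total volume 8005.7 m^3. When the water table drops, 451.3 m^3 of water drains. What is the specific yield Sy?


Specific yield Sy = Volume drained / Total volume.
Sy = 451.3 / 8005.7
   = 0.0564.

0.0564


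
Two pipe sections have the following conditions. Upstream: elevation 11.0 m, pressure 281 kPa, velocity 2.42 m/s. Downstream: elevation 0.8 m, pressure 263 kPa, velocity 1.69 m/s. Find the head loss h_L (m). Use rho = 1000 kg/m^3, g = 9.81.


Total head at each section: H = z + p/(rho*g) + V^2/(2g).
H1 = 11.0 + 281*1000/(1000*9.81) + 2.42^2/(2*9.81)
   = 11.0 + 28.644 + 0.2985
   = 39.943 m.
H2 = 0.8 + 263*1000/(1000*9.81) + 1.69^2/(2*9.81)
   = 0.8 + 26.809 + 0.1456
   = 27.755 m.
h_L = H1 - H2 = 39.943 - 27.755 = 12.188 m.

12.188


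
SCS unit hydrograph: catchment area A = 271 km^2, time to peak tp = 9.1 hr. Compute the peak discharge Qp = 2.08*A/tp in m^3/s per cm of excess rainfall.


SCS formula: Qp = 2.08 * A / tp.
Qp = 2.08 * 271 / 9.1
   = 563.68 / 9.1
   = 61.94 m^3/s per cm.

61.94


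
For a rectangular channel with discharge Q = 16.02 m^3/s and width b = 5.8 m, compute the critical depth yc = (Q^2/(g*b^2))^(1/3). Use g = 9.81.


Using yc = (Q^2 / (g * b^2))^(1/3):
Q^2 = 16.02^2 = 256.64.
g * b^2 = 9.81 * 5.8^2 = 9.81 * 33.64 = 330.01.
Q^2 / (g*b^2) = 256.64 / 330.01 = 0.7777.
yc = 0.7777^(1/3) = 0.9196 m.

0.9196


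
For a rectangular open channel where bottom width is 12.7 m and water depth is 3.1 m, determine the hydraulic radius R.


For a rectangular section:
Flow area A = b * y = 12.7 * 3.1 = 39.37 m^2.
Wetted perimeter P = b + 2y = 12.7 + 2*3.1 = 18.9 m.
Hydraulic radius R = A/P = 39.37 / 18.9 = 2.0831 m.

2.0831


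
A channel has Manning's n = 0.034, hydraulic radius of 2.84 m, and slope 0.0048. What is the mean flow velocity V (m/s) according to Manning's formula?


Manning's equation gives V = (1/n) * R^(2/3) * S^(1/2).
First, compute R^(2/3) = 2.84^(2/3) = 2.0055.
Next, S^(1/2) = 0.0048^(1/2) = 0.069282.
Then 1/n = 1/0.034 = 29.41.
V = 29.41 * 2.0055 * 0.069282 = 4.0865 m/s.

4.0865


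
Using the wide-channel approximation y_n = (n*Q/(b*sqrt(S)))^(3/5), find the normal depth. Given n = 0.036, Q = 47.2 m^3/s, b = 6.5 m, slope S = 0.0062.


We use the wide-channel approximation y_n = (n*Q/(b*sqrt(S)))^(3/5).
sqrt(S) = sqrt(0.0062) = 0.07874.
Numerator: n*Q = 0.036 * 47.2 = 1.6992.
Denominator: b*sqrt(S) = 6.5 * 0.07874 = 0.51181.
arg = 3.32.
y_n = 3.32^(3/5) = 2.0544 m.

2.0544


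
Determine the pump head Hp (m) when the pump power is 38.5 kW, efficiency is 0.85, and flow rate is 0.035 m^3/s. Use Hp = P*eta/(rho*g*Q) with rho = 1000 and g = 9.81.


Pump head formula: Hp = P * eta / (rho * g * Q).
Numerator: P * eta = 38.5 * 1000 * 0.85 = 32725.0 W.
Denominator: rho * g * Q = 1000 * 9.81 * 0.035 = 343.35.
Hp = 32725.0 / 343.35 = 95.31 m.

95.31


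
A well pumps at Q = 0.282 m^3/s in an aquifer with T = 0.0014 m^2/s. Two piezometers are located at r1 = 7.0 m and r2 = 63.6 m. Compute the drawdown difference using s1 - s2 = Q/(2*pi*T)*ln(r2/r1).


Thiem equation: s1 - s2 = Q/(2*pi*T) * ln(r2/r1).
ln(r2/r1) = ln(63.6/7.0) = 2.2067.
Q/(2*pi*T) = 0.282 / (2*pi*0.0014) = 0.282 / 0.0088 = 32.0584.
s1 - s2 = 32.0584 * 2.2067 = 70.7433 m.

70.7433


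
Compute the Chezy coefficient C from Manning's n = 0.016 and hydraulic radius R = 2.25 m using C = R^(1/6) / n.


The Chezy coefficient relates to Manning's n through C = R^(1/6) / n.
R^(1/6) = 2.25^(1/6) = 1.144714.
C = 1.144714 / 0.016 = 71.54 m^(1/2)/s.

71.54


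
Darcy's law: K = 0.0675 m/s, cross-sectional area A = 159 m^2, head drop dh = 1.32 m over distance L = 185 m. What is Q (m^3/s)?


Darcy's law: Q = K * A * i, where i = dh/L.
Hydraulic gradient i = 1.32 / 185 = 0.007135.
Q = 0.0675 * 159 * 0.007135
  = 0.0766 m^3/s.

0.0766


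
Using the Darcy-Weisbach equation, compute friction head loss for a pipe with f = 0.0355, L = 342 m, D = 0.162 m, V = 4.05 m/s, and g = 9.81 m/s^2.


Darcy-Weisbach equation: h_f = f * (L/D) * V^2/(2g).
f * L/D = 0.0355 * 342/0.162 = 74.9444.
V^2/(2g) = 4.05^2 / (2*9.81) = 16.4025 / 19.62 = 0.836 m.
h_f = 74.9444 * 0.836 = 62.654 m.

62.654


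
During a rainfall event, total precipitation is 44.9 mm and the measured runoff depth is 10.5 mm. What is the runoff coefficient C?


The runoff coefficient C = runoff depth / rainfall depth.
C = 10.5 / 44.9
  = 0.2339.

0.2339


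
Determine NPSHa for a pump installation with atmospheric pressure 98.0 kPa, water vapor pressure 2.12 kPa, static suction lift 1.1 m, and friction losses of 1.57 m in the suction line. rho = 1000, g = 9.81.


NPSHa = p_atm/(rho*g) - z_s - hf_s - p_vap/(rho*g).
p_atm/(rho*g) = 98.0*1000 / (1000*9.81) = 9.99 m.
p_vap/(rho*g) = 2.12*1000 / (1000*9.81) = 0.216 m.
NPSHa = 9.99 - 1.1 - 1.57 - 0.216
      = 7.1 m.

7.1


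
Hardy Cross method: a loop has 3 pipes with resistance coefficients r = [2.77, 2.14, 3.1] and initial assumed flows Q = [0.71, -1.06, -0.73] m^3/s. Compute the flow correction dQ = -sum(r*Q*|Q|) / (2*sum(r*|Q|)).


Numerator terms (r*Q*|Q|): 2.77*0.71*|0.71| = 1.3964; 2.14*-1.06*|-1.06| = -2.4045; 3.1*-0.73*|-0.73| = -1.652.
Sum of numerator = -2.6601.
Denominator terms (r*|Q|): 2.77*|0.71| = 1.9667; 2.14*|-1.06| = 2.2684; 3.1*|-0.73| = 2.263.
2 * sum of denominator = 2 * 6.4981 = 12.9962.
dQ = --2.6601 / 12.9962 = 0.2047 m^3/s.

0.2047


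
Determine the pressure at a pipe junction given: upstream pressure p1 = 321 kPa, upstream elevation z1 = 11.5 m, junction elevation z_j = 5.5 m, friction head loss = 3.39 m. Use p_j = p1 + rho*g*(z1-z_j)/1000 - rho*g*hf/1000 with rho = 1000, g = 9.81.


Junction pressure: p_j = p1 + rho*g*(z1 - z_j)/1000 - rho*g*hf/1000.
Elevation term = 1000*9.81*(11.5 - 5.5)/1000 = 58.86 kPa.
Friction term = 1000*9.81*3.39/1000 = 33.256 kPa.
p_j = 321 + 58.86 - 33.256 = 346.6 kPa.

346.6


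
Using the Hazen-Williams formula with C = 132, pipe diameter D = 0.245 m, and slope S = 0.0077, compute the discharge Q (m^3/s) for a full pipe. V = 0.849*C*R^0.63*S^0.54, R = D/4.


For a full circular pipe, R = D/4 = 0.245/4 = 0.0612 m.
V = 0.849 * 132 * 0.0612^0.63 * 0.0077^0.54
  = 0.849 * 132 * 0.172138 * 0.072228
  = 1.3934 m/s.
Pipe area A = pi*D^2/4 = pi*0.245^2/4 = 0.0471 m^2.
Q = A * V = 0.0471 * 1.3934 = 0.0657 m^3/s.

0.0657


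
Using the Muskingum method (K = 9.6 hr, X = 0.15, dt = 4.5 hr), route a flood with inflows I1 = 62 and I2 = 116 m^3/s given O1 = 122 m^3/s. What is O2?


Muskingum coefficients:
denom = 2*K*(1-X) + dt = 2*9.6*(1-0.15) + 4.5 = 20.82.
C0 = (dt - 2*K*X)/denom = (4.5 - 2*9.6*0.15)/20.82 = 0.0778.
C1 = (dt + 2*K*X)/denom = (4.5 + 2*9.6*0.15)/20.82 = 0.3545.
C2 = (2*K*(1-X) - dt)/denom = 0.5677.
O2 = C0*I2 + C1*I1 + C2*O1
   = 0.0778*116 + 0.3545*62 + 0.5677*122
   = 100.27 m^3/s.

100.27


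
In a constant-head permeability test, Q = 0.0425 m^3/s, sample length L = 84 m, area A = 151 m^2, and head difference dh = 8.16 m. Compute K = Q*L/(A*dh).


From K = Q*L / (A*dh):
Numerator: Q*L = 0.0425 * 84 = 3.57.
Denominator: A*dh = 151 * 8.16 = 1232.16.
K = 3.57 / 1232.16 = 0.002897 m/s.

0.002897


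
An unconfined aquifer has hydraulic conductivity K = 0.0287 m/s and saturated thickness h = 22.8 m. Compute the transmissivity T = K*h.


Transmissivity is defined as T = K * h.
T = 0.0287 * 22.8
  = 0.6544 m^2/s.

0.6544


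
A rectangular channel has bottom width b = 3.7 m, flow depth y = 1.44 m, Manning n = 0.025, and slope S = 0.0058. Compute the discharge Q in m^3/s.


For a rectangular channel, the cross-sectional area A = b * y = 3.7 * 1.44 = 5.33 m^2.
The wetted perimeter P = b + 2y = 3.7 + 2*1.44 = 6.58 m.
Hydraulic radius R = A/P = 5.33/6.58 = 0.8097 m.
Velocity V = (1/n)*R^(2/3)*S^(1/2) = (1/0.025)*0.8097^(2/3)*0.0058^(1/2) = 2.6465 m/s.
Discharge Q = A * V = 5.33 * 2.6465 = 14.1 m^3/s.

14.1


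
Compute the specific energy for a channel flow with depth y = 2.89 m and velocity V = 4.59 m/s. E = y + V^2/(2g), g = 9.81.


Specific energy E = y + V^2/(2g).
Velocity head = V^2/(2g) = 4.59^2 / (2*9.81) = 21.0681 / 19.62 = 1.0738 m.
E = 2.89 + 1.0738 = 3.9638 m.

3.9638


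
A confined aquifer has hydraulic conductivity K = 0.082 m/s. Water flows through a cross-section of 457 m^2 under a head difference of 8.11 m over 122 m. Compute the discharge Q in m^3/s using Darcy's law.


Darcy's law: Q = K * A * i, where i = dh/L.
Hydraulic gradient i = 8.11 / 122 = 0.066475.
Q = 0.082 * 457 * 0.066475
  = 2.4911 m^3/s.

2.4911


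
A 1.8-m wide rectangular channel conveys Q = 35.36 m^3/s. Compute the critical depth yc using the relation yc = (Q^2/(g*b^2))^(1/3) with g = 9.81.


Using yc = (Q^2 / (g * b^2))^(1/3):
Q^2 = 35.36^2 = 1250.33.
g * b^2 = 9.81 * 1.8^2 = 9.81 * 3.24 = 31.78.
Q^2 / (g*b^2) = 1250.33 / 31.78 = 39.3433.
yc = 39.3433^(1/3) = 3.401 m.

3.401


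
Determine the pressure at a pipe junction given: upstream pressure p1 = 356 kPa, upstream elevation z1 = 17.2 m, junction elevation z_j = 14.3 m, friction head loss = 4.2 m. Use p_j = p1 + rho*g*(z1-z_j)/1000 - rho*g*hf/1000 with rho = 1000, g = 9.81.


Junction pressure: p_j = p1 + rho*g*(z1 - z_j)/1000 - rho*g*hf/1000.
Elevation term = 1000*9.81*(17.2 - 14.3)/1000 = 28.449 kPa.
Friction term = 1000*9.81*4.2/1000 = 41.202 kPa.
p_j = 356 + 28.449 - 41.202 = 343.25 kPa.

343.25


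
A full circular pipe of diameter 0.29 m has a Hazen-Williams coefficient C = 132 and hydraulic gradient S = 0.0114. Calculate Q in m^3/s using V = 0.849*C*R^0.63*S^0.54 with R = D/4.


For a full circular pipe, R = D/4 = 0.29/4 = 0.0725 m.
V = 0.849 * 132 * 0.0725^0.63 * 0.0114^0.54
  = 0.849 * 132 * 0.191431 * 0.089275
  = 1.9152 m/s.
Pipe area A = pi*D^2/4 = pi*0.29^2/4 = 0.0661 m^2.
Q = A * V = 0.0661 * 1.9152 = 0.1265 m^3/s.

0.1265


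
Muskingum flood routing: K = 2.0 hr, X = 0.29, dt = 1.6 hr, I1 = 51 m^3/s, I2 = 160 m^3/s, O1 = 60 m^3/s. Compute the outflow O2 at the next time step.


Muskingum coefficients:
denom = 2*K*(1-X) + dt = 2*2.0*(1-0.29) + 1.6 = 4.44.
C0 = (dt - 2*K*X)/denom = (1.6 - 2*2.0*0.29)/4.44 = 0.0991.
C1 = (dt + 2*K*X)/denom = (1.6 + 2*2.0*0.29)/4.44 = 0.6216.
C2 = (2*K*(1-X) - dt)/denom = 0.2793.
O2 = C0*I2 + C1*I1 + C2*O1
   = 0.0991*160 + 0.6216*51 + 0.2793*60
   = 64.32 m^3/s.

64.32


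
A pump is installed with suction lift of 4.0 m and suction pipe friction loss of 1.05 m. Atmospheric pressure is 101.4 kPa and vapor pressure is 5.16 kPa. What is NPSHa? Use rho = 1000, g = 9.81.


NPSHa = p_atm/(rho*g) - z_s - hf_s - p_vap/(rho*g).
p_atm/(rho*g) = 101.4*1000 / (1000*9.81) = 10.336 m.
p_vap/(rho*g) = 5.16*1000 / (1000*9.81) = 0.526 m.
NPSHa = 10.336 - 4.0 - 1.05 - 0.526
      = 4.76 m.

4.76


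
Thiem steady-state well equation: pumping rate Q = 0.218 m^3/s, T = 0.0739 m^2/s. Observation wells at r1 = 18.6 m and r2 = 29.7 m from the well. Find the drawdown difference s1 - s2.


Thiem equation: s1 - s2 = Q/(2*pi*T) * ln(r2/r1).
ln(r2/r1) = ln(29.7/18.6) = 0.468.
Q/(2*pi*T) = 0.218 / (2*pi*0.0739) = 0.218 / 0.4643 = 0.4695.
s1 - s2 = 0.4695 * 0.468 = 0.2197 m.

0.2197


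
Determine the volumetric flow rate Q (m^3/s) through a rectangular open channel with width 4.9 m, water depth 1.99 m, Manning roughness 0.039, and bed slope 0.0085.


For a rectangular channel, the cross-sectional area A = b * y = 4.9 * 1.99 = 9.75 m^2.
The wetted perimeter P = b + 2y = 4.9 + 2*1.99 = 8.88 m.
Hydraulic radius R = A/P = 9.75/8.88 = 1.0981 m.
Velocity V = (1/n)*R^(2/3)*S^(1/2) = (1/0.039)*1.0981^(2/3)*0.0085^(1/2) = 2.5161 m/s.
Discharge Q = A * V = 9.75 * 2.5161 = 24.535 m^3/s.

24.535


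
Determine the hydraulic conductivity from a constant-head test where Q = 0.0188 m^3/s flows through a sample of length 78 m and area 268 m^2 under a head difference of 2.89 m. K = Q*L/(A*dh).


From K = Q*L / (A*dh):
Numerator: Q*L = 0.0188 * 78 = 1.4664.
Denominator: A*dh = 268 * 2.89 = 774.52.
K = 1.4664 / 774.52 = 0.001893 m/s.

0.001893


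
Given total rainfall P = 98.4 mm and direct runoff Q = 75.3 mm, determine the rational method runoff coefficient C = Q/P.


The runoff coefficient C = runoff depth / rainfall depth.
C = 75.3 / 98.4
  = 0.7652.

0.7652


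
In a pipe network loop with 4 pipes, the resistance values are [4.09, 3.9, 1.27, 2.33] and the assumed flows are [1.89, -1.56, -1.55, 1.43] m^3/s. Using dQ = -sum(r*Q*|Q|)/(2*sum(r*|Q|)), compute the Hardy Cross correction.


Numerator terms (r*Q*|Q|): 4.09*1.89*|1.89| = 14.6099; 3.9*-1.56*|-1.56| = -9.491; 1.27*-1.55*|-1.55| = -3.0512; 2.33*1.43*|1.43| = 4.7646.
Sum of numerator = 6.8323.
Denominator terms (r*|Q|): 4.09*|1.89| = 7.7301; 3.9*|-1.56| = 6.084; 1.27*|-1.55| = 1.9685; 2.33*|1.43| = 3.3319.
2 * sum of denominator = 2 * 19.1145 = 38.229.
dQ = -6.8323 / 38.229 = -0.1787 m^3/s.

-0.1787


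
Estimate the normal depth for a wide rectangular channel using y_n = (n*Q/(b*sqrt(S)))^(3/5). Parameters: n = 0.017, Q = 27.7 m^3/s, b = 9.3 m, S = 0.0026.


We use the wide-channel approximation y_n = (n*Q/(b*sqrt(S)))^(3/5).
sqrt(S) = sqrt(0.0026) = 0.05099.
Numerator: n*Q = 0.017 * 27.7 = 0.4709.
Denominator: b*sqrt(S) = 9.3 * 0.05099 = 0.474207.
arg = 0.993.
y_n = 0.993^(3/5) = 0.9958 m.

0.9958


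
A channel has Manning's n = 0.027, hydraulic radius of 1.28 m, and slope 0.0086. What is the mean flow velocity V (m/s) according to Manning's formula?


Manning's equation gives V = (1/n) * R^(2/3) * S^(1/2).
First, compute R^(2/3) = 1.28^(2/3) = 1.1789.
Next, S^(1/2) = 0.0086^(1/2) = 0.092736.
Then 1/n = 1/0.027 = 37.04.
V = 37.04 * 1.1789 * 0.092736 = 4.0491 m/s.

4.0491


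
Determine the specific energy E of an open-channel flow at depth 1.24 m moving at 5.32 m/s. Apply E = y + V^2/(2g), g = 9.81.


Specific energy E = y + V^2/(2g).
Velocity head = V^2/(2g) = 5.32^2 / (2*9.81) = 28.3024 / 19.62 = 1.4425 m.
E = 1.24 + 1.4425 = 2.6825 m.

2.6825


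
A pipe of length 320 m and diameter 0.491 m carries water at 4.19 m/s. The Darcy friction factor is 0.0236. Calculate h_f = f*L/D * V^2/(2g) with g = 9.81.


Darcy-Weisbach equation: h_f = f * (L/D) * V^2/(2g).
f * L/D = 0.0236 * 320/0.491 = 15.3809.
V^2/(2g) = 4.19^2 / (2*9.81) = 17.5561 / 19.62 = 0.8948 m.
h_f = 15.3809 * 0.8948 = 13.763 m.

13.763


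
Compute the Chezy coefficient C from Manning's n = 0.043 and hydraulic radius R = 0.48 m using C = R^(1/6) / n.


The Chezy coefficient relates to Manning's n through C = R^(1/6) / n.
R^(1/6) = 0.48^(1/6) = 0.884858.
C = 0.884858 / 0.043 = 20.58 m^(1/2)/s.

20.58


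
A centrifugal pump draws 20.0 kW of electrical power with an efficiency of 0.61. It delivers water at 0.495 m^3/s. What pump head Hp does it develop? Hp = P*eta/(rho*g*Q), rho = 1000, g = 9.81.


Pump head formula: Hp = P * eta / (rho * g * Q).
Numerator: P * eta = 20.0 * 1000 * 0.61 = 12200.0 W.
Denominator: rho * g * Q = 1000 * 9.81 * 0.495 = 4855.95.
Hp = 12200.0 / 4855.95 = 2.51 m.

2.51


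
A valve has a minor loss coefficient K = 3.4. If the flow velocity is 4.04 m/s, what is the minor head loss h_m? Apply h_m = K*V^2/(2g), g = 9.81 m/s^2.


Minor loss formula: h_m = K * V^2/(2g).
V^2 = 4.04^2 = 16.3216.
V^2/(2g) = 16.3216 / 19.62 = 0.8319 m.
h_m = 3.4 * 0.8319 = 2.8284 m.

2.8284


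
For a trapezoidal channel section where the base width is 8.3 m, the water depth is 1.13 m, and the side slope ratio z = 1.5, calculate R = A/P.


For a trapezoidal section with side slope z:
A = (b + z*y)*y = (8.3 + 1.5*1.13)*1.13 = 11.294 m^2.
P = b + 2*y*sqrt(1 + z^2) = 8.3 + 2*1.13*sqrt(1 + 1.5^2) = 12.374 m.
R = A/P = 11.294 / 12.374 = 0.9127 m.

0.9127


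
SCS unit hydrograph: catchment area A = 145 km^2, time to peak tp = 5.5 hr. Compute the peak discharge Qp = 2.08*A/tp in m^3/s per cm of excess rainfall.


SCS formula: Qp = 2.08 * A / tp.
Qp = 2.08 * 145 / 5.5
   = 301.6 / 5.5
   = 54.84 m^3/s per cm.

54.84


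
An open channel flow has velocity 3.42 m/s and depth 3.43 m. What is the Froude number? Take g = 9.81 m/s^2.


The Froude number is defined as Fr = V / sqrt(g*y).
g*y = 9.81 * 3.43 = 33.6483.
sqrt(g*y) = sqrt(33.6483) = 5.8007.
Fr = 3.42 / 5.8007 = 0.5896.

0.5896


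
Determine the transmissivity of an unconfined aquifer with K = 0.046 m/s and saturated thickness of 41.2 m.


Transmissivity is defined as T = K * h.
T = 0.046 * 41.2
  = 1.8952 m^2/s.

1.8952


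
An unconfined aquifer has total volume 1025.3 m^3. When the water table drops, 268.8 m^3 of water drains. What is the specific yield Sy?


Specific yield Sy = Volume drained / Total volume.
Sy = 268.8 / 1025.3
   = 0.2622.

0.2622


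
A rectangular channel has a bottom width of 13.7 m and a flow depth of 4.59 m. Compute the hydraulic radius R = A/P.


For a rectangular section:
Flow area A = b * y = 13.7 * 4.59 = 62.88 m^2.
Wetted perimeter P = b + 2y = 13.7 + 2*4.59 = 22.88 m.
Hydraulic radius R = A/P = 62.88 / 22.88 = 2.7484 m.

2.7484


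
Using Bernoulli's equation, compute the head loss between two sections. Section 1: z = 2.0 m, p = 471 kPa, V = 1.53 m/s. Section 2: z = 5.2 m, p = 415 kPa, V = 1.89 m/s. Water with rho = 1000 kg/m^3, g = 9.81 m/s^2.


Total head at each section: H = z + p/(rho*g) + V^2/(2g).
H1 = 2.0 + 471*1000/(1000*9.81) + 1.53^2/(2*9.81)
   = 2.0 + 48.012 + 0.1193
   = 50.132 m.
H2 = 5.2 + 415*1000/(1000*9.81) + 1.89^2/(2*9.81)
   = 5.2 + 42.304 + 0.1821
   = 47.686 m.
h_L = H1 - H2 = 50.132 - 47.686 = 2.446 m.

2.446


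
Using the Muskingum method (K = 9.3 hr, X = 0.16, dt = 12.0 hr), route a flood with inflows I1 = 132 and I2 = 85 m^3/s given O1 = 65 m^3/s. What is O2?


Muskingum coefficients:
denom = 2*K*(1-X) + dt = 2*9.3*(1-0.16) + 12.0 = 27.624.
C0 = (dt - 2*K*X)/denom = (12.0 - 2*9.3*0.16)/27.624 = 0.3267.
C1 = (dt + 2*K*X)/denom = (12.0 + 2*9.3*0.16)/27.624 = 0.5421.
C2 = (2*K*(1-X) - dt)/denom = 0.1312.
O2 = C0*I2 + C1*I1 + C2*O1
   = 0.3267*85 + 0.5421*132 + 0.1312*65
   = 107.86 m^3/s.

107.86


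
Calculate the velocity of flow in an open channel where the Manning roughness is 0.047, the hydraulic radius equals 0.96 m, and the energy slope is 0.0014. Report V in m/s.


Manning's equation gives V = (1/n) * R^(2/3) * S^(1/2).
First, compute R^(2/3) = 0.96^(2/3) = 0.9732.
Next, S^(1/2) = 0.0014^(1/2) = 0.037417.
Then 1/n = 1/0.047 = 21.28.
V = 21.28 * 0.9732 * 0.037417 = 0.7747 m/s.

0.7747


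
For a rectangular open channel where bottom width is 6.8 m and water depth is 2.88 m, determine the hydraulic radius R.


For a rectangular section:
Flow area A = b * y = 6.8 * 2.88 = 19.58 m^2.
Wetted perimeter P = b + 2y = 6.8 + 2*2.88 = 12.56 m.
Hydraulic radius R = A/P = 19.58 / 12.56 = 1.5592 m.

1.5592


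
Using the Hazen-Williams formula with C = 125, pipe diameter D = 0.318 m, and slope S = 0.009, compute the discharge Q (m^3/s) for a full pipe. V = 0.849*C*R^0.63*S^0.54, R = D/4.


For a full circular pipe, R = D/4 = 0.318/4 = 0.0795 m.
V = 0.849 * 125 * 0.0795^0.63 * 0.009^0.54
  = 0.849 * 125 * 0.202876 * 0.078576
  = 1.6918 m/s.
Pipe area A = pi*D^2/4 = pi*0.318^2/4 = 0.0794 m^2.
Q = A * V = 0.0794 * 1.6918 = 0.1344 m^3/s.

0.1344


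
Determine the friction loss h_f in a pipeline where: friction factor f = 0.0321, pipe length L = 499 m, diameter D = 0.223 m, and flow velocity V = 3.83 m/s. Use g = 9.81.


Darcy-Weisbach equation: h_f = f * (L/D) * V^2/(2g).
f * L/D = 0.0321 * 499/0.223 = 71.8291.
V^2/(2g) = 3.83^2 / (2*9.81) = 14.6689 / 19.62 = 0.7477 m.
h_f = 71.8291 * 0.7477 = 53.703 m.

53.703


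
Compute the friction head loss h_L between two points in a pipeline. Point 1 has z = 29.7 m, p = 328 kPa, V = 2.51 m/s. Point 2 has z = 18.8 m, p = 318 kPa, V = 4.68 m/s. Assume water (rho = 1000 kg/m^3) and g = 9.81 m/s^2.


Total head at each section: H = z + p/(rho*g) + V^2/(2g).
H1 = 29.7 + 328*1000/(1000*9.81) + 2.51^2/(2*9.81)
   = 29.7 + 33.435 + 0.3211
   = 63.456 m.
H2 = 18.8 + 318*1000/(1000*9.81) + 4.68^2/(2*9.81)
   = 18.8 + 32.416 + 1.1163
   = 52.332 m.
h_L = H1 - H2 = 63.456 - 52.332 = 11.124 m.

11.124


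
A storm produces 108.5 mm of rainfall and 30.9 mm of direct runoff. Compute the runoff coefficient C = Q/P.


The runoff coefficient C = runoff depth / rainfall depth.
C = 30.9 / 108.5
  = 0.2848.

0.2848


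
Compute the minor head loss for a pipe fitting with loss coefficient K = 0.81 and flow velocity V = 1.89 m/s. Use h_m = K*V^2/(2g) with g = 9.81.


Minor loss formula: h_m = K * V^2/(2g).
V^2 = 1.89^2 = 3.5721.
V^2/(2g) = 3.5721 / 19.62 = 0.1821 m.
h_m = 0.81 * 0.1821 = 0.1475 m.

0.1475


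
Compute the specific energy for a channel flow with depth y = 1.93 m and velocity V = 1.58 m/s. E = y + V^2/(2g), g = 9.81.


Specific energy E = y + V^2/(2g).
Velocity head = V^2/(2g) = 1.58^2 / (2*9.81) = 2.4964 / 19.62 = 0.1272 m.
E = 1.93 + 0.1272 = 2.0572 m.

2.0572


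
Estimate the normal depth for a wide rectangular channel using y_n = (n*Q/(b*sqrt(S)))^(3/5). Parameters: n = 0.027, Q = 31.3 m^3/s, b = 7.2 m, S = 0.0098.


We use the wide-channel approximation y_n = (n*Q/(b*sqrt(S)))^(3/5).
sqrt(S) = sqrt(0.0098) = 0.098995.
Numerator: n*Q = 0.027 * 31.3 = 0.8451.
Denominator: b*sqrt(S) = 7.2 * 0.098995 = 0.712764.
arg = 1.1857.
y_n = 1.1857^(3/5) = 1.1076 m.

1.1076


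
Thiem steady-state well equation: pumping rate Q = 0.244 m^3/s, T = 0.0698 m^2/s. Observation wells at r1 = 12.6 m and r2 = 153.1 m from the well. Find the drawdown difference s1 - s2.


Thiem equation: s1 - s2 = Q/(2*pi*T) * ln(r2/r1).
ln(r2/r1) = ln(153.1/12.6) = 2.4974.
Q/(2*pi*T) = 0.244 / (2*pi*0.0698) = 0.244 / 0.4386 = 0.5564.
s1 - s2 = 0.5564 * 2.4974 = 1.3894 m.

1.3894


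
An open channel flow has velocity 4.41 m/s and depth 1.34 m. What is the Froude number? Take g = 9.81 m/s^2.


The Froude number is defined as Fr = V / sqrt(g*y).
g*y = 9.81 * 1.34 = 13.1454.
sqrt(g*y) = sqrt(13.1454) = 3.6257.
Fr = 4.41 / 3.6257 = 1.2163.

1.2163


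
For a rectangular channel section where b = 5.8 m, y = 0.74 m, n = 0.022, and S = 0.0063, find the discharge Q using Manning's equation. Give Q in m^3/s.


For a rectangular channel, the cross-sectional area A = b * y = 5.8 * 0.74 = 4.29 m^2.
The wetted perimeter P = b + 2y = 5.8 + 2*0.74 = 7.28 m.
Hydraulic radius R = A/P = 4.29/7.28 = 0.5896 m.
Velocity V = (1/n)*R^(2/3)*S^(1/2) = (1/0.022)*0.5896^(2/3)*0.0063^(1/2) = 2.5367 m/s.
Discharge Q = A * V = 4.29 * 2.5367 = 10.887 m^3/s.

10.887


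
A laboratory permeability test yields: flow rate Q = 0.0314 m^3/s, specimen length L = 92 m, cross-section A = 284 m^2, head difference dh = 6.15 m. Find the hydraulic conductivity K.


From K = Q*L / (A*dh):
Numerator: Q*L = 0.0314 * 92 = 2.8888.
Denominator: A*dh = 284 * 6.15 = 1746.6.
K = 2.8888 / 1746.6 = 0.001654 m/s.

0.001654


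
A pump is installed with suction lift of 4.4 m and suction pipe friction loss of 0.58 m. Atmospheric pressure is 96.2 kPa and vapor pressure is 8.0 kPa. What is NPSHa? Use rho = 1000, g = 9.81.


NPSHa = p_atm/(rho*g) - z_s - hf_s - p_vap/(rho*g).
p_atm/(rho*g) = 96.2*1000 / (1000*9.81) = 9.806 m.
p_vap/(rho*g) = 8.0*1000 / (1000*9.81) = 0.815 m.
NPSHa = 9.806 - 4.4 - 0.58 - 0.815
      = 4.01 m.

4.01


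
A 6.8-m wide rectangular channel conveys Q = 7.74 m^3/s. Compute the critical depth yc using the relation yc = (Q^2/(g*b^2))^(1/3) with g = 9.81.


Using yc = (Q^2 / (g * b^2))^(1/3):
Q^2 = 7.74^2 = 59.91.
g * b^2 = 9.81 * 6.8^2 = 9.81 * 46.24 = 453.61.
Q^2 / (g*b^2) = 59.91 / 453.61 = 0.1321.
yc = 0.1321^(1/3) = 0.5093 m.

0.5093


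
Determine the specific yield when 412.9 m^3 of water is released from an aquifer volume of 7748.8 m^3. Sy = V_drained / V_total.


Specific yield Sy = Volume drained / Total volume.
Sy = 412.9 / 7748.8
   = 0.0533.

0.0533


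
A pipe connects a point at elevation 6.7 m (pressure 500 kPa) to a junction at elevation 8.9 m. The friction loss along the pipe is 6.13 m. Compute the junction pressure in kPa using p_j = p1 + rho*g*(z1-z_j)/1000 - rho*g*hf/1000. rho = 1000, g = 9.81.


Junction pressure: p_j = p1 + rho*g*(z1 - z_j)/1000 - rho*g*hf/1000.
Elevation term = 1000*9.81*(6.7 - 8.9)/1000 = -21.582 kPa.
Friction term = 1000*9.81*6.13/1000 = 60.135 kPa.
p_j = 500 + -21.582 - 60.135 = 418.28 kPa.

418.28


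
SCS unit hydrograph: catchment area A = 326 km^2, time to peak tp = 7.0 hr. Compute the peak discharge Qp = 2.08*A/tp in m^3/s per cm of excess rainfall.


SCS formula: Qp = 2.08 * A / tp.
Qp = 2.08 * 326 / 7.0
   = 678.08 / 7.0
   = 96.87 m^3/s per cm.

96.87


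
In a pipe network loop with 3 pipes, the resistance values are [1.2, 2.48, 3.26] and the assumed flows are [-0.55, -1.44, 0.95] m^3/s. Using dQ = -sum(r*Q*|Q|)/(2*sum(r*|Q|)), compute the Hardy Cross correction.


Numerator terms (r*Q*|Q|): 1.2*-0.55*|-0.55| = -0.363; 2.48*-1.44*|-1.44| = -5.1425; 3.26*0.95*|0.95| = 2.9421.
Sum of numerator = -2.5634.
Denominator terms (r*|Q|): 1.2*|-0.55| = 0.66; 2.48*|-1.44| = 3.5712; 3.26*|0.95| = 3.097.
2 * sum of denominator = 2 * 7.3282 = 14.6564.
dQ = --2.5634 / 14.6564 = 0.1749 m^3/s.

0.1749


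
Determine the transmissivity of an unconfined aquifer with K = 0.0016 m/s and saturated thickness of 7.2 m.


Transmissivity is defined as T = K * h.
T = 0.0016 * 7.2
  = 0.0115 m^2/s.

0.0115


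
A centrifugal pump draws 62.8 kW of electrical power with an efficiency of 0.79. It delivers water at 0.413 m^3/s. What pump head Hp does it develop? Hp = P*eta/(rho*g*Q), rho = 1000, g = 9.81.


Pump head formula: Hp = P * eta / (rho * g * Q).
Numerator: P * eta = 62.8 * 1000 * 0.79 = 49612.0 W.
Denominator: rho * g * Q = 1000 * 9.81 * 0.413 = 4051.53.
Hp = 49612.0 / 4051.53 = 12.25 m.

12.25


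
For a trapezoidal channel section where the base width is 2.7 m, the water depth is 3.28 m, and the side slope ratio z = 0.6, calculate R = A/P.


For a trapezoidal section with side slope z:
A = (b + z*y)*y = (2.7 + 0.6*3.28)*3.28 = 15.311 m^2.
P = b + 2*y*sqrt(1 + z^2) = 2.7 + 2*3.28*sqrt(1 + 0.6^2) = 10.35 m.
R = A/P = 15.311 / 10.35 = 1.4793 m.

1.4793


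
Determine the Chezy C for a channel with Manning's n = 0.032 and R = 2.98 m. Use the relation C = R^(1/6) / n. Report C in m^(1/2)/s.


The Chezy coefficient relates to Manning's n through C = R^(1/6) / n.
R^(1/6) = 2.98^(1/6) = 1.199599.
C = 1.199599 / 0.032 = 37.49 m^(1/2)/s.

37.49


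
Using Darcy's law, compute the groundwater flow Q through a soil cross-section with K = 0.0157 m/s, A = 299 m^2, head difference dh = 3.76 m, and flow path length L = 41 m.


Darcy's law: Q = K * A * i, where i = dh/L.
Hydraulic gradient i = 3.76 / 41 = 0.091707.
Q = 0.0157 * 299 * 0.091707
  = 0.4305 m^3/s.

0.4305


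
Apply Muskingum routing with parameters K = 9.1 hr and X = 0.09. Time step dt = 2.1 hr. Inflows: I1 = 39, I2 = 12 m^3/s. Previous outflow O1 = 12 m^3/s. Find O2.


Muskingum coefficients:
denom = 2*K*(1-X) + dt = 2*9.1*(1-0.09) + 2.1 = 18.662.
C0 = (dt - 2*K*X)/denom = (2.1 - 2*9.1*0.09)/18.662 = 0.0248.
C1 = (dt + 2*K*X)/denom = (2.1 + 2*9.1*0.09)/18.662 = 0.2003.
C2 = (2*K*(1-X) - dt)/denom = 0.7749.
O2 = C0*I2 + C1*I1 + C2*O1
   = 0.0248*12 + 0.2003*39 + 0.7749*12
   = 17.41 m^3/s.

17.41


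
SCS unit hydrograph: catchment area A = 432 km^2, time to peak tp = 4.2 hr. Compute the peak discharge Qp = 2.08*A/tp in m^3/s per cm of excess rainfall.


SCS formula: Qp = 2.08 * A / tp.
Qp = 2.08 * 432 / 4.2
   = 898.56 / 4.2
   = 213.94 m^3/s per cm.

213.94


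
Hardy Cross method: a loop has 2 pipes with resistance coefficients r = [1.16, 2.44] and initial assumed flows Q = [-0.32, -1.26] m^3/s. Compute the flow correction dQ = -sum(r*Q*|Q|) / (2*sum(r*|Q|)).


Numerator terms (r*Q*|Q|): 1.16*-0.32*|-0.32| = -0.1188; 2.44*-1.26*|-1.26| = -3.8737.
Sum of numerator = -3.9925.
Denominator terms (r*|Q|): 1.16*|-0.32| = 0.3712; 2.44*|-1.26| = 3.0744.
2 * sum of denominator = 2 * 3.4456 = 6.8912.
dQ = --3.9925 / 6.8912 = 0.5794 m^3/s.

0.5794


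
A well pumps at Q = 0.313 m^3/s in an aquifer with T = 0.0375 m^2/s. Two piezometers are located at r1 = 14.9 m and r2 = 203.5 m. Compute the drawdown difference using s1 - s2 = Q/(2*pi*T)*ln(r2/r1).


Thiem equation: s1 - s2 = Q/(2*pi*T) * ln(r2/r1).
ln(r2/r1) = ln(203.5/14.9) = 2.6143.
Q/(2*pi*T) = 0.313 / (2*pi*0.0375) = 0.313 / 0.2356 = 1.3284.
s1 - s2 = 1.3284 * 2.6143 = 3.4729 m.

3.4729


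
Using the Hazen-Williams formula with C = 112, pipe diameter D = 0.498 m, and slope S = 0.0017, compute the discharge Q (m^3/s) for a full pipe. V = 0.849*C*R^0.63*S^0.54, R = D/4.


For a full circular pipe, R = D/4 = 0.498/4 = 0.1245 m.
V = 0.849 * 112 * 0.1245^0.63 * 0.0017^0.54
  = 0.849 * 112 * 0.269127 * 0.031948
  = 0.8176 m/s.
Pipe area A = pi*D^2/4 = pi*0.498^2/4 = 0.1948 m^2.
Q = A * V = 0.1948 * 0.8176 = 0.1592 m^3/s.

0.1592


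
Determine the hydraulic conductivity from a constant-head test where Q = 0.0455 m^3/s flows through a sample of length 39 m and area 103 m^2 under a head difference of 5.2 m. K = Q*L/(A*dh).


From K = Q*L / (A*dh):
Numerator: Q*L = 0.0455 * 39 = 1.7745.
Denominator: A*dh = 103 * 5.2 = 535.6.
K = 1.7745 / 535.6 = 0.003313 m/s.

0.003313


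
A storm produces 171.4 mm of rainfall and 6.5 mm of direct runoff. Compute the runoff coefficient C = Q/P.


The runoff coefficient C = runoff depth / rainfall depth.
C = 6.5 / 171.4
  = 0.0379.

0.0379


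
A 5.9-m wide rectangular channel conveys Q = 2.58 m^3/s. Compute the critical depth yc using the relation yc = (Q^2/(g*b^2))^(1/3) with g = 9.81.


Using yc = (Q^2 / (g * b^2))^(1/3):
Q^2 = 2.58^2 = 6.66.
g * b^2 = 9.81 * 5.9^2 = 9.81 * 34.81 = 341.49.
Q^2 / (g*b^2) = 6.66 / 341.49 = 0.0195.
yc = 0.0195^(1/3) = 0.2691 m.

0.2691


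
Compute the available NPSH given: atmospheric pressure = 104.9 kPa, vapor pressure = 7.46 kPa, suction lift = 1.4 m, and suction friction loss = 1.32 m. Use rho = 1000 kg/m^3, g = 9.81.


NPSHa = p_atm/(rho*g) - z_s - hf_s - p_vap/(rho*g).
p_atm/(rho*g) = 104.9*1000 / (1000*9.81) = 10.693 m.
p_vap/(rho*g) = 7.46*1000 / (1000*9.81) = 0.76 m.
NPSHa = 10.693 - 1.4 - 1.32 - 0.76
      = 7.21 m.

7.21


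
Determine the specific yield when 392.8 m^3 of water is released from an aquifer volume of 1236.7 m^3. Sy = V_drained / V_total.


Specific yield Sy = Volume drained / Total volume.
Sy = 392.8 / 1236.7
   = 0.3176.

0.3176


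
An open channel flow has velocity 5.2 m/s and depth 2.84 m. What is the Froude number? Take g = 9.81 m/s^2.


The Froude number is defined as Fr = V / sqrt(g*y).
g*y = 9.81 * 2.84 = 27.8604.
sqrt(g*y) = sqrt(27.8604) = 5.2783.
Fr = 5.2 / 5.2783 = 0.9852.

0.9852


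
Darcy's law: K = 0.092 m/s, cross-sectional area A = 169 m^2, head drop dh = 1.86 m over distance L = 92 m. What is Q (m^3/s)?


Darcy's law: Q = K * A * i, where i = dh/L.
Hydraulic gradient i = 1.86 / 92 = 0.020217.
Q = 0.092 * 169 * 0.020217
  = 0.3143 m^3/s.

0.3143


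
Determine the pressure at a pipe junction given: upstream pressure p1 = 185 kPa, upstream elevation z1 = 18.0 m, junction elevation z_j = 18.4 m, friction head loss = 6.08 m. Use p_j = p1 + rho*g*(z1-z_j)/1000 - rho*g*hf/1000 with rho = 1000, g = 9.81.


Junction pressure: p_j = p1 + rho*g*(z1 - z_j)/1000 - rho*g*hf/1000.
Elevation term = 1000*9.81*(18.0 - 18.4)/1000 = -3.924 kPa.
Friction term = 1000*9.81*6.08/1000 = 59.645 kPa.
p_j = 185 + -3.924 - 59.645 = 121.43 kPa.

121.43


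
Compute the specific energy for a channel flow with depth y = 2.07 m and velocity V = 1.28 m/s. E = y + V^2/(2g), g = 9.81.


Specific energy E = y + V^2/(2g).
Velocity head = V^2/(2g) = 1.28^2 / (2*9.81) = 1.6384 / 19.62 = 0.0835 m.
E = 2.07 + 0.0835 = 2.1535 m.

2.1535
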